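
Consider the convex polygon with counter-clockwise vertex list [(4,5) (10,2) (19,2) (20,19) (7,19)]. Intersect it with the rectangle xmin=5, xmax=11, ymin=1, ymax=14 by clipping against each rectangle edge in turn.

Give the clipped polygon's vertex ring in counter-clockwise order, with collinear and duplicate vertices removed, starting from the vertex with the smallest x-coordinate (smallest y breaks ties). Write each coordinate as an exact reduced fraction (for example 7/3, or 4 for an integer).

1. After x ≥ 5: [(5,29/3) (5,9/2) (10,2) (19,2) (20,19) (7,19)]
2. After x ≤ 11: [(5,29/3) (5,9/2) (10,2) (11,2) (11,19) (7,19)]
3. After y ≥ 1: [(5,29/3) (5,9/2) (10,2) (11,2) (11,19) (7,19)]
4. After y ≤ 14: [(83/14,14) (5,29/3) (5,9/2) (10,2) (11,2) (11,14)]
5. Canonical ring: [(5,9/2) (10,2) (11,2) (11,14) (83/14,14) (5,29/3)]

Clipped polygon: [(5,9/2) (10,2) (11,2) (11,14) (83/14,14) (5,29/3)]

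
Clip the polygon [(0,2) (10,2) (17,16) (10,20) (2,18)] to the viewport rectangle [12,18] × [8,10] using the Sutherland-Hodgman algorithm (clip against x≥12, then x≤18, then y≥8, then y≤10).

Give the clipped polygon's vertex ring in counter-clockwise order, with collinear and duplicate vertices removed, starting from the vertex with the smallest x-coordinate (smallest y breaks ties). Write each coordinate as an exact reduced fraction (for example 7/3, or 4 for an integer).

1. After x ≥ 12: [(12,6) (17,16) (12,132/7)]
2. After x ≤ 18: [(12,6) (17,16) (12,132/7)]
3. After y ≥ 8: [(12,8) (13,8) (17,16) (12,132/7)]
4. After y ≤ 10: [(12,10) (12,8) (13,8) (14,10)]
5. Canonical ring: [(12,8) (13,8) (14,10) (12,10)]

Clipped polygon: [(12,8) (13,8) (14,10) (12,10)]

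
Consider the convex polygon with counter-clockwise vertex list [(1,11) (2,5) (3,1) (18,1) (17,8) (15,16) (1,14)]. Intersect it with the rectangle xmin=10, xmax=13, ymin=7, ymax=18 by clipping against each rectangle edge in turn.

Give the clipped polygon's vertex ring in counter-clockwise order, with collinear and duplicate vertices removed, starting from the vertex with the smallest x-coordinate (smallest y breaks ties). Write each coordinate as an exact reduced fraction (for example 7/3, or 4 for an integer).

Clipped polygon: [(10,7) (13,7) (13,110/7) (10,107/7)]

1. After x ≥ 10: [(10,1) (18,1) (17,8) (15,16) (10,107/7)]
2. After x ≤ 13: [(10,1) (13,1) (13,110/7) (10,107/7)]
3. After y ≥ 7: [(10,7) (13,7) (13,110/7) (10,107/7)]
4. After y ≤ 18: [(10,7) (13,7) (13,110/7) (10,107/7)]
5. Canonical ring: [(10,7) (13,7) (13,110/7) (10,107/7)]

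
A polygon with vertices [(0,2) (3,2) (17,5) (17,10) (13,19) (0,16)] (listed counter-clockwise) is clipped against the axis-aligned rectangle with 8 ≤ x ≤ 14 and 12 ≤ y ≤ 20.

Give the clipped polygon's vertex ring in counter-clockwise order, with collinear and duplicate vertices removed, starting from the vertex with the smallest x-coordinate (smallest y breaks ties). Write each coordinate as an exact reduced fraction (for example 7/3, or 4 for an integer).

Clipped polygon: [(8,12) (14,12) (14,67/4) (13,19) (8,232/13)]

1. After x ≥ 8: [(8,43/14) (17,5) (17,10) (13,19) (8,232/13)]
2. After x ≤ 14: [(8,43/14) (14,61/14) (14,67/4) (13,19) (8,232/13)]
3. After y ≥ 12: [(8,12) (14,12) (14,67/4) (13,19) (8,232/13)]
4. After y ≤ 20: [(8,12) (14,12) (14,67/4) (13,19) (8,232/13)]
5. Canonical ring: [(8,12) (14,12) (14,67/4) (13,19) (8,232/13)]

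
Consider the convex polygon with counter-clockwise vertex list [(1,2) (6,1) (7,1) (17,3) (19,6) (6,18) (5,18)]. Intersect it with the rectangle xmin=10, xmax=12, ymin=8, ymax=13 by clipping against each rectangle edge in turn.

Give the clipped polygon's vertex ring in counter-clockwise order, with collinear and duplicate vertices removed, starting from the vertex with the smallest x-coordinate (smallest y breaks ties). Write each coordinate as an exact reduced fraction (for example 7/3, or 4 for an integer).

Clipped polygon: [(10,8) (12,8) (12,162/13) (137/12,13) (10,13)]

1. After x ≥ 10: [(10,8/5) (17,3) (19,6) (10,186/13)]
2. After x ≤ 12: [(10,8/5) (12,2) (12,162/13) (10,186/13)]
3. After y ≥ 8: [(10,8) (12,8) (12,162/13) (10,186/13)]
4. After y ≤ 13: [(10,13) (10,8) (12,8) (12,162/13) (137/12,13)]
5. Canonical ring: [(10,8) (12,8) (12,162/13) (137/12,13) (10,13)]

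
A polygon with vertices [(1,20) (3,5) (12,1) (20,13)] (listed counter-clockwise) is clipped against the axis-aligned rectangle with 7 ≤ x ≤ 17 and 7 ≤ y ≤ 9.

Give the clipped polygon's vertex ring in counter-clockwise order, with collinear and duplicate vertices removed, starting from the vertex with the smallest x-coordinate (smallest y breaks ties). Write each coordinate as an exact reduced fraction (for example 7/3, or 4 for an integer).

1. After x ≥ 7: [(7,338/19) (7,29/9) (12,1) (20,13)]
2. After x ≤ 17: [(17,268/19) (7,338/19) (7,29/9) (12,1) (17,17/2)]
3. After y ≥ 7: [(17,268/19) (7,338/19) (7,7) (16,7) (17,17/2)]
4. After y ≤ 9: [(17,9) (7,9) (7,7) (16,7) (17,17/2)]
5. Canonical ring: [(7,7) (16,7) (17,17/2) (17,9) (7,9)]

Clipped polygon: [(7,7) (16,7) (17,17/2) (17,9) (7,9)]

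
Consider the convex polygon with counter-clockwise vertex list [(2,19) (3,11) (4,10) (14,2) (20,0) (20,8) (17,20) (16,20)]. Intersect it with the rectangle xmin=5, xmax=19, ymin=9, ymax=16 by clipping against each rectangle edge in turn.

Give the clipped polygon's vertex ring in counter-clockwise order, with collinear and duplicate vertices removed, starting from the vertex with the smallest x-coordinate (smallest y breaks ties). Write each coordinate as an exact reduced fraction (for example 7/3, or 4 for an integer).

1. After x ≥ 5: [(5,269/14) (5,46/5) (14,2) (20,0) (20,8) (17,20) (16,20)]
2. After x ≤ 19: [(5,269/14) (5,46/5) (14,2) (19,1/3) (19,12) (17,20) (16,20)]
3. After y ≥ 9: [(5,269/14) (5,46/5) (21/4,9) (19,9) (19,12) (17,20) (16,20)]
4. After y ≤ 16: [(5,16) (5,46/5) (21/4,9) (19,9) (19,12) (18,16)]
5. Canonical ring: [(5,46/5) (21/4,9) (19,9) (19,12) (18,16) (5,16)]

Clipped polygon: [(5,46/5) (21/4,9) (19,9) (19,12) (18,16) (5,16)]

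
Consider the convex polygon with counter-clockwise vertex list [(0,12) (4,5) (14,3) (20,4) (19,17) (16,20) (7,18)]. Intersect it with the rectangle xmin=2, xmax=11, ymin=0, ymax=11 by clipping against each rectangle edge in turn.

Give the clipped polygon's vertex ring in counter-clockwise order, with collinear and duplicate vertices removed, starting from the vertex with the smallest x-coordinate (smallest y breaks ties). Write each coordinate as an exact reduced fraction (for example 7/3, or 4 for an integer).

1. After x ≥ 2: [(2,96/7) (2,17/2) (4,5) (14,3) (20,4) (19,17) (16,20) (7,18)]
2. After x ≤ 11: [(2,96/7) (2,17/2) (4,5) (11,18/5) (11,170/9) (7,18)]
3. After y ≥ 0: [(2,96/7) (2,17/2) (4,5) (11,18/5) (11,170/9) (7,18)]
4. After y ≤ 11: [(2,11) (2,17/2) (4,5) (11,18/5) (11,11)]
5. Canonical ring: [(2,17/2) (4,5) (11,18/5) (11,11) (2,11)]

Clipped polygon: [(2,17/2) (4,5) (11,18/5) (11,11) (2,11)]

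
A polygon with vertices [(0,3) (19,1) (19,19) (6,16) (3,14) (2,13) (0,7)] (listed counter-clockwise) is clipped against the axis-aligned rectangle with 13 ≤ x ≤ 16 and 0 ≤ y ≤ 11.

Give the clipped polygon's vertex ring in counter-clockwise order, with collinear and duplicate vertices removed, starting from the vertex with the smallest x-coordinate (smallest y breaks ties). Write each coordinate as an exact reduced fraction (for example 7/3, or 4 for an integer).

1. After x ≥ 13: [(13,31/19) (19,1) (19,19) (13,229/13)]
2. After x ≤ 16: [(13,31/19) (16,25/19) (16,238/13) (13,229/13)]
3. After y ≥ 0: [(13,31/19) (16,25/19) (16,238/13) (13,229/13)]
4. After y ≤ 11: [(13,11) (13,31/19) (16,25/19) (16,11)]
5. Canonical ring: [(13,31/19) (16,25/19) (16,11) (13,11)]

Clipped polygon: [(13,31/19) (16,25/19) (16,11) (13,11)]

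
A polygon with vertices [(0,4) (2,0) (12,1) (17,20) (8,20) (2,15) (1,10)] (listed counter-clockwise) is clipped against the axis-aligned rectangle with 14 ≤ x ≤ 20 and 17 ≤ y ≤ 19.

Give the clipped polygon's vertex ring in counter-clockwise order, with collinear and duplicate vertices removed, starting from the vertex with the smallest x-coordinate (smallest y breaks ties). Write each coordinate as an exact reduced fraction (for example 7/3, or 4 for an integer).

1. After x ≥ 14: [(14,43/5) (17,20) (14,20)]
2. After x ≤ 20: [(14,43/5) (17,20) (14,20)]
3. After y ≥ 17: [(14,17) (308/19,17) (17,20) (14,20)]
4. After y ≤ 19: [(14,19) (14,17) (308/19,17) (318/19,19)]
5. Canonical ring: [(14,17) (308/19,17) (318/19,19) (14,19)]

Clipped polygon: [(14,17) (308/19,17) (318/19,19) (14,19)]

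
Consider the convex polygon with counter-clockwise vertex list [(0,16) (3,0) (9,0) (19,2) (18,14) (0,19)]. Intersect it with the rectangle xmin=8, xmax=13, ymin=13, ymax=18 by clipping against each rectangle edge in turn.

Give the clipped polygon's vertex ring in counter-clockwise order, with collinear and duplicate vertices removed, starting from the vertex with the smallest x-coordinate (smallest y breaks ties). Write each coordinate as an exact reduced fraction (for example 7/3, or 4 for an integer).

1. After x ≥ 8: [(8,0) (9,0) (19,2) (18,14) (8,151/9)]
2. After x ≤ 13: [(8,0) (9,0) (13,4/5) (13,277/18) (8,151/9)]
3. After y ≥ 13: [(8,13) (13,13) (13,277/18) (8,151/9)]
4. After y ≤ 18: [(8,13) (13,13) (13,277/18) (8,151/9)]
5. Canonical ring: [(8,13) (13,13) (13,277/18) (8,151/9)]

Clipped polygon: [(8,13) (13,13) (13,277/18) (8,151/9)]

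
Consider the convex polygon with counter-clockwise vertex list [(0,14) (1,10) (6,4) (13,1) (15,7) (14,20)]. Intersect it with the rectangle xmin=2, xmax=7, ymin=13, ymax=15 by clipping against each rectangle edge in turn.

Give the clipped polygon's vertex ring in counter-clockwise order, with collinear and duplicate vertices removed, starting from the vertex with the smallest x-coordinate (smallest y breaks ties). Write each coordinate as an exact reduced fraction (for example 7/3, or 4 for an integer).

1. After x ≥ 2: [(2,104/7) (2,44/5) (6,4) (13,1) (15,7) (14,20)]
2. After x ≤ 7: [(7,17) (2,104/7) (2,44/5) (6,4) (7,25/7)]
3. After y ≥ 13: [(7,13) (7,17) (2,104/7) (2,13)]
4. After y ≤ 15: [(7,13) (7,15) (7/3,15) (2,104/7) (2,13)]
5. Canonical ring: [(2,13) (7,13) (7,15) (7/3,15) (2,104/7)]

Clipped polygon: [(2,13) (7,13) (7,15) (7/3,15) (2,104/7)]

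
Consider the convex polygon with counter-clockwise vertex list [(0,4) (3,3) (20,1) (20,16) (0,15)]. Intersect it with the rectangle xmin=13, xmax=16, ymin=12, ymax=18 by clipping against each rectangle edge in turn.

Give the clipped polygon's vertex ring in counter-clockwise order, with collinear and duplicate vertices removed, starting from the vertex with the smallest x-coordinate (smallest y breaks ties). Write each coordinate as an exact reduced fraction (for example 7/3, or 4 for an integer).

1. After x ≥ 13: [(13,31/17) (20,1) (20,16) (13,313/20)]
2. After x ≤ 16: [(13,31/17) (16,25/17) (16,79/5) (13,313/20)]
3. After y ≥ 12: [(13,12) (16,12) (16,79/5) (13,313/20)]
4. After y ≤ 18: [(13,12) (16,12) (16,79/5) (13,313/20)]
5. Canonical ring: [(13,12) (16,12) (16,79/5) (13,313/20)]

Clipped polygon: [(13,12) (16,12) (16,79/5) (13,313/20)]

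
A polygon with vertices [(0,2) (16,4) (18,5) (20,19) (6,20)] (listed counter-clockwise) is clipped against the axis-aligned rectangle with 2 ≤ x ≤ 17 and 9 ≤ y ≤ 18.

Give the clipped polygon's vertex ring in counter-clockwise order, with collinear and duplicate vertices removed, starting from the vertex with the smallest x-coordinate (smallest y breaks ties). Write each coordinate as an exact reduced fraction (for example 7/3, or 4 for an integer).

Clipped polygon: [(7/3,9) (17,9) (17,18) (16/3,18)]

1. After x ≥ 2: [(2,8) (2,9/4) (16,4) (18,5) (20,19) (6,20)]
2. After x ≤ 17: [(2,8) (2,9/4) (16,4) (17,9/2) (17,269/14) (6,20)]
3. After y ≥ 9: [(7/3,9) (17,9) (17,269/14) (6,20)]
4. After y ≤ 18: [(16/3,18) (7/3,9) (17,9) (17,18)]
5. Canonical ring: [(7/3,9) (17,9) (17,18) (16/3,18)]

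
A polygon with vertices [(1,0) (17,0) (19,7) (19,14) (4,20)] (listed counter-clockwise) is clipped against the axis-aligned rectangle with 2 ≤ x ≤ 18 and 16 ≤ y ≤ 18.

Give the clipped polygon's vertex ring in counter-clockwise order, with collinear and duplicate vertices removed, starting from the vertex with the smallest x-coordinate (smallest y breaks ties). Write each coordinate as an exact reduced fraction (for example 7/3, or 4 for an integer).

1. After x ≥ 2: [(2,20/3) (2,0) (17,0) (19,7) (19,14) (4,20)]
2. After x ≤ 18: [(2,20/3) (2,0) (17,0) (18,7/2) (18,72/5) (4,20)]
3. After y ≥ 16: [(17/5,16) (14,16) (4,20)]
4. After y ≤ 18: [(37/10,18) (17/5,16) (14,16) (9,18)]
5. Canonical ring: [(17/5,16) (14,16) (9,18) (37/10,18)]

Clipped polygon: [(17/5,16) (14,16) (9,18) (37/10,18)]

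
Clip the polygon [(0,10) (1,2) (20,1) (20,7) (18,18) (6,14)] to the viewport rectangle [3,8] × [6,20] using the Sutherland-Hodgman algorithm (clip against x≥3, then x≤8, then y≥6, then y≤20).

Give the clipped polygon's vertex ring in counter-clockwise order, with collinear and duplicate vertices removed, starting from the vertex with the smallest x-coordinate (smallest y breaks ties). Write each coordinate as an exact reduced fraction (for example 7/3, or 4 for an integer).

Clipped polygon: [(3,6) (8,6) (8,44/3) (6,14) (3,12)]

1. After x ≥ 3: [(3,12) (3,36/19) (20,1) (20,7) (18,18) (6,14)]
2. After x ≤ 8: [(3,12) (3,36/19) (8,31/19) (8,44/3) (6,14)]
3. After y ≥ 6: [(3,12) (3,6) (8,6) (8,44/3) (6,14)]
4. After y ≤ 20: [(3,12) (3,6) (8,6) (8,44/3) (6,14)]
5. Canonical ring: [(3,6) (8,6) (8,44/3) (6,14) (3,12)]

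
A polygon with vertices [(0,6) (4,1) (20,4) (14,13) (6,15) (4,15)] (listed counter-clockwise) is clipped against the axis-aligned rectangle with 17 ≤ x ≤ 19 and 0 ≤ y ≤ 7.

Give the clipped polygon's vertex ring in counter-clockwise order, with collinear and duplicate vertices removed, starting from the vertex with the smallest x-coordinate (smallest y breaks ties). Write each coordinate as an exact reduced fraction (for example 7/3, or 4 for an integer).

Clipped polygon: [(17,55/16) (19,61/16) (19,11/2) (18,7) (17,7)]

1. After x ≥ 17: [(17,55/16) (20,4) (17,17/2)]
2. After x ≤ 19: [(17,55/16) (19,61/16) (19,11/2) (17,17/2)]
3. After y ≥ 0: [(17,55/16) (19,61/16) (19,11/2) (17,17/2)]
4. After y ≤ 7: [(17,7) (17,55/16) (19,61/16) (19,11/2) (18,7)]
5. Canonical ring: [(17,55/16) (19,61/16) (19,11/2) (18,7) (17,7)]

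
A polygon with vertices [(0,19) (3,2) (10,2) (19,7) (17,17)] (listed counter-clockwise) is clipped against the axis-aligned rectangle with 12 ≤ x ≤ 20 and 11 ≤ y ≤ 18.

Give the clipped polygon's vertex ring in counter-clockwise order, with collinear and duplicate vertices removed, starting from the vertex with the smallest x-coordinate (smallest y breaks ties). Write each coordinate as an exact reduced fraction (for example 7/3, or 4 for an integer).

1. After x ≥ 12: [(12,299/17) (12,28/9) (19,7) (17,17)]
2. After x ≤ 20: [(12,299/17) (12,28/9) (19,7) (17,17)]
3. After y ≥ 11: [(12,299/17) (12,11) (91/5,11) (17,17)]
4. After y ≤ 18: [(12,299/17) (12,11) (91/5,11) (17,17)]
5. Canonical ring: [(12,11) (91/5,11) (17,17) (12,299/17)]

Clipped polygon: [(12,11) (91/5,11) (17,17) (12,299/17)]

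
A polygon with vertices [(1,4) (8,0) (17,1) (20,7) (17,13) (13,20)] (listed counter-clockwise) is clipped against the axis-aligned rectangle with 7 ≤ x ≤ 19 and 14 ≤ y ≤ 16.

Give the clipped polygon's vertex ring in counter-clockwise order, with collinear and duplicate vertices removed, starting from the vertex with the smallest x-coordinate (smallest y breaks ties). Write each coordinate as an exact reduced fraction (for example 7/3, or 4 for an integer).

Clipped polygon: [(17/2,14) (115/7,14) (107/7,16) (10,16)]

1. After x ≥ 7: [(7,12) (7,4/7) (8,0) (17,1) (20,7) (17,13) (13,20)]
2. After x ≤ 19: [(7,12) (7,4/7) (8,0) (17,1) (19,5) (19,9) (17,13) (13,20)]
3. After y ≥ 14: [(17/2,14) (115/7,14) (13,20)]
4. After y ≤ 16: [(10,16) (17/2,14) (115/7,14) (107/7,16)]
5. Canonical ring: [(17/2,14) (115/7,14) (107/7,16) (10,16)]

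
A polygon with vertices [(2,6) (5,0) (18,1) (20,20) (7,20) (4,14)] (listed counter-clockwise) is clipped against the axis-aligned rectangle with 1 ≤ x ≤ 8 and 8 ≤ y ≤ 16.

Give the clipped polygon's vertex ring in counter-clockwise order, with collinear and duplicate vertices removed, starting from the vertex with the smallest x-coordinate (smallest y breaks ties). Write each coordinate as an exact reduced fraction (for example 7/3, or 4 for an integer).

Clipped polygon: [(5/2,8) (8,8) (8,16) (5,16) (4,14)]

1. After x ≥ 1: [(2,6) (5,0) (18,1) (20,20) (7,20) (4,14)]
2. After x ≤ 8: [(2,6) (5,0) (8,3/13) (8,20) (7,20) (4,14)]
3. After y ≥ 8: [(5/2,8) (8,8) (8,20) (7,20) (4,14)]
4. After y ≤ 16: [(5/2,8) (8,8) (8,16) (5,16) (4,14)]
5. Canonical ring: [(5/2,8) (8,8) (8,16) (5,16) (4,14)]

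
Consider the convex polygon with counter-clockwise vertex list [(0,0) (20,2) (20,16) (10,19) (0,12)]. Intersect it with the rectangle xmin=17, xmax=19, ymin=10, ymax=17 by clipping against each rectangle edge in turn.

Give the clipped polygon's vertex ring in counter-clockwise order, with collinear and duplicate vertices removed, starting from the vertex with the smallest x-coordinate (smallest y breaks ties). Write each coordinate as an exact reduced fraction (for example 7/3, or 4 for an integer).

Clipped polygon: [(17,10) (19,10) (19,163/10) (17,169/10)]

1. After x ≥ 17: [(17,17/10) (20,2) (20,16) (17,169/10)]
2. After x ≤ 19: [(17,17/10) (19,19/10) (19,163/10) (17,169/10)]
3. After y ≥ 10: [(17,10) (19,10) (19,163/10) (17,169/10)]
4. After y ≤ 17: [(17,10) (19,10) (19,163/10) (17,169/10)]
5. Canonical ring: [(17,10) (19,10) (19,163/10) (17,169/10)]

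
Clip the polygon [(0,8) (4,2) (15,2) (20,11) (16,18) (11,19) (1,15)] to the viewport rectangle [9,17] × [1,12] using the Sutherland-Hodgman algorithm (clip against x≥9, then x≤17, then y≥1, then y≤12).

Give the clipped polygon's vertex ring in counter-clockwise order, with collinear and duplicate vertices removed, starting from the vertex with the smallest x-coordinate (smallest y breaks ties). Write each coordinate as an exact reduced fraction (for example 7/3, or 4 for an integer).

Clipped polygon: [(9,2) (15,2) (17,28/5) (17,12) (9,12)]

1. After x ≥ 9: [(9,2) (15,2) (20,11) (16,18) (11,19) (9,91/5)]
2. After x ≤ 17: [(9,2) (15,2) (17,28/5) (17,65/4) (16,18) (11,19) (9,91/5)]
3. After y ≥ 1: [(9,2) (15,2) (17,28/5) (17,65/4) (16,18) (11,19) (9,91/5)]
4. After y ≤ 12: [(9,12) (9,2) (15,2) (17,28/5) (17,12)]
5. Canonical ring: [(9,2) (15,2) (17,28/5) (17,12) (9,12)]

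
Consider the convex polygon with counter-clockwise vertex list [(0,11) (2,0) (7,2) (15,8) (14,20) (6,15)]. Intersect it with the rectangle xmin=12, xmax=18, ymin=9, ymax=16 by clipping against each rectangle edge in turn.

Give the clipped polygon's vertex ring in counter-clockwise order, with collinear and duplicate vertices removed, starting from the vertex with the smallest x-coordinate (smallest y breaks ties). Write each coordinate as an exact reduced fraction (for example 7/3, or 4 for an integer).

1. After x ≥ 12: [(12,23/4) (15,8) (14,20) (12,75/4)]
2. After x ≤ 18: [(12,23/4) (15,8) (14,20) (12,75/4)]
3. After y ≥ 9: [(12,9) (179/12,9) (14,20) (12,75/4)]
4. After y ≤ 16: [(12,16) (12,9) (179/12,9) (43/3,16)]
5. Canonical ring: [(12,9) (179/12,9) (43/3,16) (12,16)]

Clipped polygon: [(12,9) (179/12,9) (43/3,16) (12,16)]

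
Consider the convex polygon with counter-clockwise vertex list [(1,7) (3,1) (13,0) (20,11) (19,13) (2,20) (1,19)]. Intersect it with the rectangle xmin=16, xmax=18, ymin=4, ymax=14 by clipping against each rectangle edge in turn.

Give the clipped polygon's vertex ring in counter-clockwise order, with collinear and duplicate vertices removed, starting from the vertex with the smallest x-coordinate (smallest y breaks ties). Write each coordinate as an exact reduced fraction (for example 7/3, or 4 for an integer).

1. After x ≥ 16: [(16,33/7) (20,11) (19,13) (16,242/17)]
2. After x ≤ 18: [(16,33/7) (18,55/7) (18,228/17) (16,242/17)]
3. After y ≥ 4: [(16,33/7) (18,55/7) (18,228/17) (16,242/17)]
4. After y ≤ 14: [(16,14) (16,33/7) (18,55/7) (18,228/17) (116/7,14)]
5. Canonical ring: [(16,33/7) (18,55/7) (18,228/17) (116/7,14) (16,14)]

Clipped polygon: [(16,33/7) (18,55/7) (18,228/17) (116/7,14) (16,14)]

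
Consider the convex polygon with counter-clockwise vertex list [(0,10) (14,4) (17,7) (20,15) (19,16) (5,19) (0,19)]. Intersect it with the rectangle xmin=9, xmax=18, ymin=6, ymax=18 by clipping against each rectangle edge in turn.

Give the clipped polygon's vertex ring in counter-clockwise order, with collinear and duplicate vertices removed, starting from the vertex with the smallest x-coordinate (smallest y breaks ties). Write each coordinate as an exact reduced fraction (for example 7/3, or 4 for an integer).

Clipped polygon: [(9,43/7) (28/3,6) (16,6) (17,7) (18,29/3) (18,227/14) (29/3,18) (9,18)]

1. After x ≥ 9: [(9,43/7) (14,4) (17,7) (20,15) (19,16) (9,127/7)]
2. After x ≤ 18: [(9,43/7) (14,4) (17,7) (18,29/3) (18,227/14) (9,127/7)]
3. After y ≥ 6: [(9,43/7) (28/3,6) (16,6) (17,7) (18,29/3) (18,227/14) (9,127/7)]
4. After y ≤ 18: [(9,18) (9,43/7) (28/3,6) (16,6) (17,7) (18,29/3) (18,227/14) (29/3,18)]
5. Canonical ring: [(9,43/7) (28/3,6) (16,6) (17,7) (18,29/3) (18,227/14) (29/3,18) (9,18)]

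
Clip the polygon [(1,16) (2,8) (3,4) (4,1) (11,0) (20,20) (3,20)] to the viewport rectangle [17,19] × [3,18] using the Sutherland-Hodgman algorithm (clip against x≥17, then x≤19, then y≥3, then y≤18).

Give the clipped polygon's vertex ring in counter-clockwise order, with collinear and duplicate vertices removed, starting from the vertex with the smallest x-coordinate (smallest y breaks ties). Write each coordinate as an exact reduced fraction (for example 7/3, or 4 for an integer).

Clipped polygon: [(17,40/3) (19,160/9) (19,18) (17,18)]

1. After x ≥ 17: [(17,40/3) (20,20) (17,20)]
2. After x ≤ 19: [(17,40/3) (19,160/9) (19,20) (17,20)]
3. After y ≥ 3: [(17,40/3) (19,160/9) (19,20) (17,20)]
4. After y ≤ 18: [(17,18) (17,40/3) (19,160/9) (19,18)]
5. Canonical ring: [(17,40/3) (19,160/9) (19,18) (17,18)]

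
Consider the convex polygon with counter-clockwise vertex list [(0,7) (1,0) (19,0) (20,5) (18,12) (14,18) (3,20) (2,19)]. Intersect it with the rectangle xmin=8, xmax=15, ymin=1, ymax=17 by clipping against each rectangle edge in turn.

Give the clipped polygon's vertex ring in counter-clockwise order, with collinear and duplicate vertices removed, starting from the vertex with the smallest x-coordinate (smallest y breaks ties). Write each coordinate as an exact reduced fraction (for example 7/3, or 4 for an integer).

Clipped polygon: [(8,1) (15,1) (15,33/2) (44/3,17) (8,17)]

1. After x ≥ 8: [(8,0) (19,0) (20,5) (18,12) (14,18) (8,210/11)]
2. After x ≤ 15: [(8,0) (15,0) (15,33/2) (14,18) (8,210/11)]
3. After y ≥ 1: [(8,1) (15,1) (15,33/2) (14,18) (8,210/11)]
4. After y ≤ 17: [(8,17) (8,1) (15,1) (15,33/2) (44/3,17)]
5. Canonical ring: [(8,1) (15,1) (15,33/2) (44/3,17) (8,17)]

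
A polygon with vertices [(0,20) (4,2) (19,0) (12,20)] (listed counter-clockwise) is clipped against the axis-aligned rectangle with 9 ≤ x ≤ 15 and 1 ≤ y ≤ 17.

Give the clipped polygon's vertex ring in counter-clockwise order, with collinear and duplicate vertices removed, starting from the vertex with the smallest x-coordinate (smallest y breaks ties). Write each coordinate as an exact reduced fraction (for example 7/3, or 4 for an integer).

1. After x ≥ 9: [(9,20) (9,4/3) (19,0) (12,20)]
2. After x ≤ 15: [(9,20) (9,4/3) (15,8/15) (15,80/7) (12,20)]
3. After y ≥ 1: [(9,20) (9,4/3) (23/2,1) (15,1) (15,80/7) (12,20)]
4. After y ≤ 17: [(9,17) (9,4/3) (23/2,1) (15,1) (15,80/7) (261/20,17)]
5. Canonical ring: [(9,4/3) (23/2,1) (15,1) (15,80/7) (261/20,17) (9,17)]

Clipped polygon: [(9,4/3) (23/2,1) (15,1) (15,80/7) (261/20,17) (9,17)]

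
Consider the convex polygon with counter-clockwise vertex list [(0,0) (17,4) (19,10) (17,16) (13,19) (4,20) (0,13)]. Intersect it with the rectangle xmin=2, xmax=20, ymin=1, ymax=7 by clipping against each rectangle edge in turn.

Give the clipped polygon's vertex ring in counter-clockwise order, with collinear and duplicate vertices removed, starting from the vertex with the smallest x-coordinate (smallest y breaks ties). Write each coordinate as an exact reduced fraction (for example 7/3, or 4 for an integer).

1. After x ≥ 2: [(2,8/17) (17,4) (19,10) (17,16) (13,19) (4,20) (2,33/2)]
2. After x ≤ 20: [(2,8/17) (17,4) (19,10) (17,16) (13,19) (4,20) (2,33/2)]
3. After y ≥ 1: [(2,1) (17/4,1) (17,4) (19,10) (17,16) (13,19) (4,20) (2,33/2)]
4. After y ≤ 7: [(2,7) (2,1) (17/4,1) (17,4) (18,7)]
5. Canonical ring: [(2,1) (17/4,1) (17,4) (18,7) (2,7)]

Clipped polygon: [(2,1) (17/4,1) (17,4) (18,7) (2,7)]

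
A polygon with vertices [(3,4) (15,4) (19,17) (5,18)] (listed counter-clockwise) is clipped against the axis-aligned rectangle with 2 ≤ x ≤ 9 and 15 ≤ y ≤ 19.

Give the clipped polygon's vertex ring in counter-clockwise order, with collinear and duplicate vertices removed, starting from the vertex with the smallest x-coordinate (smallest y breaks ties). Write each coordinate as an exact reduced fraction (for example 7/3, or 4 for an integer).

1. After x ≥ 2: [(3,4) (15,4) (19,17) (5,18)]
2. After x ≤ 9: [(3,4) (9,4) (9,124/7) (5,18)]
3. After y ≥ 15: [(32/7,15) (9,15) (9,124/7) (5,18)]
4. After y ≤ 19: [(32/7,15) (9,15) (9,124/7) (5,18)]
5. Canonical ring: [(32/7,15) (9,15) (9,124/7) (5,18)]

Clipped polygon: [(32/7,15) (9,15) (9,124/7) (5,18)]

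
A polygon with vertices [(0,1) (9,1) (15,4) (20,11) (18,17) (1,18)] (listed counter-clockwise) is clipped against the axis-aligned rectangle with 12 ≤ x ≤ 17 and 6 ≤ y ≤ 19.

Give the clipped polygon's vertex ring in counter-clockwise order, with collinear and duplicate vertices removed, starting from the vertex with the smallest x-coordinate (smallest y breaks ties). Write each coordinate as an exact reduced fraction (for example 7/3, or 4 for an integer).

Clipped polygon: [(12,6) (115/7,6) (17,34/5) (17,290/17) (12,295/17)]

1. After x ≥ 12: [(12,5/2) (15,4) (20,11) (18,17) (12,295/17)]
2. After x ≤ 17: [(12,5/2) (15,4) (17,34/5) (17,290/17) (12,295/17)]
3. After y ≥ 6: [(12,6) (115/7,6) (17,34/5) (17,290/17) (12,295/17)]
4. After y ≤ 19: [(12,6) (115/7,6) (17,34/5) (17,290/17) (12,295/17)]
5. Canonical ring: [(12,6) (115/7,6) (17,34/5) (17,290/17) (12,295/17)]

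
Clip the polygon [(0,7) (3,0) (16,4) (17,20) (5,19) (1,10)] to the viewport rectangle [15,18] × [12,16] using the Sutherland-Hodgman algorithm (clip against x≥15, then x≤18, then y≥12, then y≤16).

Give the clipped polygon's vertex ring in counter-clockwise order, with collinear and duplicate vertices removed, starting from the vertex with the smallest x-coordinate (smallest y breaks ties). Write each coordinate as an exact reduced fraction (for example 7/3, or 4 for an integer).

Clipped polygon: [(15,12) (33/2,12) (67/4,16) (15,16)]

1. After x ≥ 15: [(15,48/13) (16,4) (17,20) (15,119/6)]
2. After x ≤ 18: [(15,48/13) (16,4) (17,20) (15,119/6)]
3. After y ≥ 12: [(15,12) (33/2,12) (17,20) (15,119/6)]
4. After y ≤ 16: [(15,16) (15,12) (33/2,12) (67/4,16)]
5. Canonical ring: [(15,12) (33/2,12) (67/4,16) (15,16)]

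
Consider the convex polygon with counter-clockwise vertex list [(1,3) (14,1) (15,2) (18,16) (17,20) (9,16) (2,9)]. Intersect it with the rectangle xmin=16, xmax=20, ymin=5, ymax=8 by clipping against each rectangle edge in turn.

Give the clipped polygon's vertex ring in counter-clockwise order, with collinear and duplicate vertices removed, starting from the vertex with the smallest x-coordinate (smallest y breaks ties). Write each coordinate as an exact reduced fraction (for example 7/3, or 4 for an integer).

1. After x ≥ 16: [(16,20/3) (18,16) (17,20) (16,39/2)]
2. After x ≤ 20: [(16,20/3) (18,16) (17,20) (16,39/2)]
3. After y ≥ 5: [(16,20/3) (18,16) (17,20) (16,39/2)]
4. After y ≤ 8: [(16,8) (16,20/3) (114/7,8)]
5. Canonical ring: [(16,20/3) (114/7,8) (16,8)]

Clipped polygon: [(16,20/3) (114/7,8) (16,8)]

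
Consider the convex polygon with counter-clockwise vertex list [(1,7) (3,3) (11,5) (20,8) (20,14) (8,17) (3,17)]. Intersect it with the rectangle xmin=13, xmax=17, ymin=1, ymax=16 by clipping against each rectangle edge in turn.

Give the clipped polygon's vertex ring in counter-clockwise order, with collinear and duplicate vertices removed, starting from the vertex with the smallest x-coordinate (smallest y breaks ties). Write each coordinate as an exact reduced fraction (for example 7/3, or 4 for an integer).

Clipped polygon: [(13,17/3) (17,7) (17,59/4) (13,63/4)]

1. After x ≥ 13: [(13,17/3) (20,8) (20,14) (13,63/4)]
2. After x ≤ 17: [(13,17/3) (17,7) (17,59/4) (13,63/4)]
3. After y ≥ 1: [(13,17/3) (17,7) (17,59/4) (13,63/4)]
4. After y ≤ 16: [(13,17/3) (17,7) (17,59/4) (13,63/4)]
5. Canonical ring: [(13,17/3) (17,7) (17,59/4) (13,63/4)]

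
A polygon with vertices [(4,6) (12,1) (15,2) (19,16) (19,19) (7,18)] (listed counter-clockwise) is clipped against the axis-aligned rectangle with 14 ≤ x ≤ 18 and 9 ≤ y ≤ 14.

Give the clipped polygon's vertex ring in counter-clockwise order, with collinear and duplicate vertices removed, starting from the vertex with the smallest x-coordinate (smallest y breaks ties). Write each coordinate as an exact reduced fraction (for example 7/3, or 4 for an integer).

1. After x ≥ 14: [(14,5/3) (15,2) (19,16) (19,19) (14,223/12)]
2. After x ≤ 18: [(14,5/3) (15,2) (18,25/2) (18,227/12) (14,223/12)]
3. After y ≥ 9: [(14,9) (17,9) (18,25/2) (18,227/12) (14,223/12)]
4. After y ≤ 14: [(14,14) (14,9) (17,9) (18,25/2) (18,14)]
5. Canonical ring: [(14,9) (17,9) (18,25/2) (18,14) (14,14)]

Clipped polygon: [(14,9) (17,9) (18,25/2) (18,14) (14,14)]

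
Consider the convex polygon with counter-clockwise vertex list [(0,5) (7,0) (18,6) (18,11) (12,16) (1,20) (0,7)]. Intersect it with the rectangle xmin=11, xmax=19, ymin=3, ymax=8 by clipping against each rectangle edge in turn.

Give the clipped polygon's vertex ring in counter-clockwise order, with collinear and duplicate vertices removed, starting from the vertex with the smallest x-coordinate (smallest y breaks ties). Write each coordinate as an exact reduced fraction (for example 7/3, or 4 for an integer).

Clipped polygon: [(11,3) (25/2,3) (18,6) (18,8) (11,8)]

1. After x ≥ 11: [(11,24/11) (18,6) (18,11) (12,16) (11,180/11)]
2. After x ≤ 19: [(11,24/11) (18,6) (18,11) (12,16) (11,180/11)]
3. After y ≥ 3: [(11,3) (25/2,3) (18,6) (18,11) (12,16) (11,180/11)]
4. After y ≤ 8: [(11,8) (11,3) (25/2,3) (18,6) (18,8)]
5. Canonical ring: [(11,3) (25/2,3) (18,6) (18,8) (11,8)]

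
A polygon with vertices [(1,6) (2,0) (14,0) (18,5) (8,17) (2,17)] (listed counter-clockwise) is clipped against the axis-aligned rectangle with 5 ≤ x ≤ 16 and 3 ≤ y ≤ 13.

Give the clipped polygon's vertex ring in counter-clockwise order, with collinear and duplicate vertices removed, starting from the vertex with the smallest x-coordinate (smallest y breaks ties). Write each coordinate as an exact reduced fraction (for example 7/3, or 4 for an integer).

Clipped polygon: [(5,3) (16,3) (16,37/5) (34/3,13) (5,13)]

1. After x ≥ 5: [(5,0) (14,0) (18,5) (8,17) (5,17)]
2. After x ≤ 16: [(5,0) (14,0) (16,5/2) (16,37/5) (8,17) (5,17)]
3. After y ≥ 3: [(5,3) (16,3) (16,37/5) (8,17) (5,17)]
4. After y ≤ 13: [(5,13) (5,3) (16,3) (16,37/5) (34/3,13)]
5. Canonical ring: [(5,3) (16,3) (16,37/5) (34/3,13) (5,13)]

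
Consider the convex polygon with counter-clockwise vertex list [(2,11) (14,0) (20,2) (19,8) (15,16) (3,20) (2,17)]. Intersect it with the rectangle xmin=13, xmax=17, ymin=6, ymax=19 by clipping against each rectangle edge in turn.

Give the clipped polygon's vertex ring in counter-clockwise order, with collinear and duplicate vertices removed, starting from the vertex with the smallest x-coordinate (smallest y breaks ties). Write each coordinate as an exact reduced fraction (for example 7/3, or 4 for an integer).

1. After x ≥ 13: [(13,11/12) (14,0) (20,2) (19,8) (15,16) (13,50/3)]
2. After x ≤ 17: [(13,11/12) (14,0) (17,1) (17,12) (15,16) (13,50/3)]
3. After y ≥ 6: [(13,6) (17,6) (17,12) (15,16) (13,50/3)]
4. After y ≤ 19: [(13,6) (17,6) (17,12) (15,16) (13,50/3)]
5. Canonical ring: [(13,6) (17,6) (17,12) (15,16) (13,50/3)]

Clipped polygon: [(13,6) (17,6) (17,12) (15,16) (13,50/3)]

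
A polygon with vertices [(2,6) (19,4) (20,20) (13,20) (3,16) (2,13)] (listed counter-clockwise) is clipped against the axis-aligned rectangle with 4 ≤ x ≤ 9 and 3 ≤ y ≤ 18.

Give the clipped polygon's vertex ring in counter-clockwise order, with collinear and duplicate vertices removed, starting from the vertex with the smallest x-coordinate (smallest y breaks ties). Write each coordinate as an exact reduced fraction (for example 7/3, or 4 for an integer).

Clipped polygon: [(4,98/17) (9,88/17) (9,18) (8,18) (4,82/5)]

1. After x ≥ 4: [(4,98/17) (19,4) (20,20) (13,20) (4,82/5)]
2. After x ≤ 9: [(4,98/17) (9,88/17) (9,92/5) (4,82/5)]
3. After y ≥ 3: [(4,98/17) (9,88/17) (9,92/5) (4,82/5)]
4. After y ≤ 18: [(4,98/17) (9,88/17) (9,18) (8,18) (4,82/5)]
5. Canonical ring: [(4,98/17) (9,88/17) (9,18) (8,18) (4,82/5)]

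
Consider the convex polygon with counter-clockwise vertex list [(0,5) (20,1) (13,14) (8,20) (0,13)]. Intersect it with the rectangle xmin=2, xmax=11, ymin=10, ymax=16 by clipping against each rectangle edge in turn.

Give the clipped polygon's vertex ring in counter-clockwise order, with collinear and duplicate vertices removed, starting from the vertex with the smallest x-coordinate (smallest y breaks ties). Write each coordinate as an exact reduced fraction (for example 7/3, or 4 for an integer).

Clipped polygon: [(2,10) (11,10) (11,16) (24/7,16) (2,59/4)]

1. After x ≥ 2: [(2,23/5) (20,1) (13,14) (8,20) (2,59/4)]
2. After x ≤ 11: [(2,23/5) (11,14/5) (11,82/5) (8,20) (2,59/4)]
3. After y ≥ 10: [(2,10) (11,10) (11,82/5) (8,20) (2,59/4)]
4. After y ≤ 16: [(2,10) (11,10) (11,16) (24/7,16) (2,59/4)]
5. Canonical ring: [(2,10) (11,10) (11,16) (24/7,16) (2,59/4)]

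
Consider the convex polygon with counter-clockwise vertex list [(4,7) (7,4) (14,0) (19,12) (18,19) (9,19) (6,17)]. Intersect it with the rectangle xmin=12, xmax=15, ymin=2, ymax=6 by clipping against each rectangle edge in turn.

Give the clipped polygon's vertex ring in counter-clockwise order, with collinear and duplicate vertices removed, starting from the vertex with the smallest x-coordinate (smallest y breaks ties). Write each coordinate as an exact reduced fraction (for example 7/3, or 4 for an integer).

1. After x ≥ 12: [(12,8/7) (14,0) (19,12) (18,19) (12,19)]
2. After x ≤ 15: [(12,8/7) (14,0) (15,12/5) (15,19) (12,19)]
3. After y ≥ 2: [(12,2) (89/6,2) (15,12/5) (15,19) (12,19)]
4. After y ≤ 6: [(12,6) (12,2) (89/6,2) (15,12/5) (15,6)]
5. Canonical ring: [(12,2) (89/6,2) (15,12/5) (15,6) (12,6)]

Clipped polygon: [(12,2) (89/6,2) (15,12/5) (15,6) (12,6)]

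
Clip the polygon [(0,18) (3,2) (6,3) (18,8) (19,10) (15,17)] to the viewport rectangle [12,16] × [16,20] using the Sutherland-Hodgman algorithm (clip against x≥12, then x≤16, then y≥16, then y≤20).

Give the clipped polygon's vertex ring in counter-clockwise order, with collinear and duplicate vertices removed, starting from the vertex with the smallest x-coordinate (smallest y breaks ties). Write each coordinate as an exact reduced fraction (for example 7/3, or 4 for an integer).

Clipped polygon: [(12,16) (109/7,16) (15,17) (12,86/5)]

1. After x ≥ 12: [(12,86/5) (12,11/2) (18,8) (19,10) (15,17)]
2. After x ≤ 16: [(12,86/5) (12,11/2) (16,43/6) (16,61/4) (15,17)]
3. After y ≥ 16: [(12,86/5) (12,16) (109/7,16) (15,17)]
4. After y ≤ 20: [(12,86/5) (12,16) (109/7,16) (15,17)]
5. Canonical ring: [(12,16) (109/7,16) (15,17) (12,86/5)]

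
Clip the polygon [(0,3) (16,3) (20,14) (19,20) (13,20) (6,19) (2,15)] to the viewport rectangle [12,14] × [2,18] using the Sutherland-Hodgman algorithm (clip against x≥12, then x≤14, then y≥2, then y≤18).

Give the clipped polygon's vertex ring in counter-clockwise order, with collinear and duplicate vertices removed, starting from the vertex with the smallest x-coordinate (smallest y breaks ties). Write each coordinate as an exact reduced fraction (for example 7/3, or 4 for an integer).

Clipped polygon: [(12,3) (14,3) (14,18) (12,18)]

1. After x ≥ 12: [(12,3) (16,3) (20,14) (19,20) (13,20) (12,139/7)]
2. After x ≤ 14: [(12,3) (14,3) (14,20) (13,20) (12,139/7)]
3. After y ≥ 2: [(12,3) (14,3) (14,20) (13,20) (12,139/7)]
4. After y ≤ 18: [(12,18) (12,3) (14,3) (14,18)]
5. Canonical ring: [(12,3) (14,3) (14,18) (12,18)]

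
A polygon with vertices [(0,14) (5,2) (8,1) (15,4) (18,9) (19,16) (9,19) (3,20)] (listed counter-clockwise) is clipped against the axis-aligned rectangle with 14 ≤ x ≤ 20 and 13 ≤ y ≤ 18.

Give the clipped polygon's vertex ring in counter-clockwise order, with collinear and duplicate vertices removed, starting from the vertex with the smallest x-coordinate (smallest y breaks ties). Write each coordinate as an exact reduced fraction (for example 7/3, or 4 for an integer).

Clipped polygon: [(14,13) (130/7,13) (19,16) (14,35/2)]

1. After x ≥ 14: [(14,25/7) (15,4) (18,9) (19,16) (14,35/2)]
2. After x ≤ 20: [(14,25/7) (15,4) (18,9) (19,16) (14,35/2)]
3. After y ≥ 13: [(14,13) (130/7,13) (19,16) (14,35/2)]
4. After y ≤ 18: [(14,13) (130/7,13) (19,16) (14,35/2)]
5. Canonical ring: [(14,13) (130/7,13) (19,16) (14,35/2)]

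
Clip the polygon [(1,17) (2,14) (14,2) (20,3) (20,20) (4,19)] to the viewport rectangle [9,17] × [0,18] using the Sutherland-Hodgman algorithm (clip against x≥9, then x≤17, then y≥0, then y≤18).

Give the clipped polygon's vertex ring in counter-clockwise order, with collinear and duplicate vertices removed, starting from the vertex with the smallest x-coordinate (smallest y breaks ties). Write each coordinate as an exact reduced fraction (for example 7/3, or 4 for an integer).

1. After x ≥ 9: [(9,7) (14,2) (20,3) (20,20) (9,309/16)]
2. After x ≤ 17: [(9,7) (14,2) (17,5/2) (17,317/16) (9,309/16)]
3. After y ≥ 0: [(9,7) (14,2) (17,5/2) (17,317/16) (9,309/16)]
4. After y ≤ 18: [(9,18) (9,7) (14,2) (17,5/2) (17,18)]
5. Canonical ring: [(9,7) (14,2) (17,5/2) (17,18) (9,18)]

Clipped polygon: [(9,7) (14,2) (17,5/2) (17,18) (9,18)]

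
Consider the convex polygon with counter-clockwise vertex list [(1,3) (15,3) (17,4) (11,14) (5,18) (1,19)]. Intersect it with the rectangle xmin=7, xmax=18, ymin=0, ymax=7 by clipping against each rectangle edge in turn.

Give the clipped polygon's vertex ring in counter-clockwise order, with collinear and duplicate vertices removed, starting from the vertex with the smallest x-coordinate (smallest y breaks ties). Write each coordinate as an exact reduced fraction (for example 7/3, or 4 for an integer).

Clipped polygon: [(7,3) (15,3) (17,4) (76/5,7) (7,7)]

1. After x ≥ 7: [(7,3) (15,3) (17,4) (11,14) (7,50/3)]
2. After x ≤ 18: [(7,3) (15,3) (17,4) (11,14) (7,50/3)]
3. After y ≥ 0: [(7,3) (15,3) (17,4) (11,14) (7,50/3)]
4. After y ≤ 7: [(7,7) (7,3) (15,3) (17,4) (76/5,7)]
5. Canonical ring: [(7,3) (15,3) (17,4) (76/5,7) (7,7)]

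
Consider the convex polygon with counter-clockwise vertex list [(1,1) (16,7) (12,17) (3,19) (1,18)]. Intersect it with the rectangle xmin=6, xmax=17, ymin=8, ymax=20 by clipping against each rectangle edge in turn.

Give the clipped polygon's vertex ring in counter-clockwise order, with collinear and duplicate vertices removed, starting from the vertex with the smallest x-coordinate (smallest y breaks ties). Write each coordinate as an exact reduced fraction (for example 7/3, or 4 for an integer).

Clipped polygon: [(6,8) (78/5,8) (12,17) (6,55/3)]

1. After x ≥ 6: [(6,3) (16,7) (12,17) (6,55/3)]
2. After x ≤ 17: [(6,3) (16,7) (12,17) (6,55/3)]
3. After y ≥ 8: [(6,8) (78/5,8) (12,17) (6,55/3)]
4. After y ≤ 20: [(6,8) (78/5,8) (12,17) (6,55/3)]
5. Canonical ring: [(6,8) (78/5,8) (12,17) (6,55/3)]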